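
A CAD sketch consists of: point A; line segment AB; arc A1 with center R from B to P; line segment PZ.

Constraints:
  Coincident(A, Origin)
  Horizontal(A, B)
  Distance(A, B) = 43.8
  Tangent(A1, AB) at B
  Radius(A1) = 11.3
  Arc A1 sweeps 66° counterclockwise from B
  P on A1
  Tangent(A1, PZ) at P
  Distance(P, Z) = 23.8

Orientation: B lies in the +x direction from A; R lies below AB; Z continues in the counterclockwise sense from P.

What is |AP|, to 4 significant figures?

34.14

A is at the origin; A and B share the same y with |AB| = 43.8 and B on the +x side, so B = (43.80, 0.000). The tangent condition forces RB to be normal to AB, so R = B + (0, -11.3) = (43.80, -11.30). On A1, B sits at bearing 90° from R; a 66° counterclockwise sweep puts P at bearing 156°, so P = R + 11.3·(cos 156°, sin 156°) = (33.48, -6.704). Then |AP| = |P − A| = 34.14.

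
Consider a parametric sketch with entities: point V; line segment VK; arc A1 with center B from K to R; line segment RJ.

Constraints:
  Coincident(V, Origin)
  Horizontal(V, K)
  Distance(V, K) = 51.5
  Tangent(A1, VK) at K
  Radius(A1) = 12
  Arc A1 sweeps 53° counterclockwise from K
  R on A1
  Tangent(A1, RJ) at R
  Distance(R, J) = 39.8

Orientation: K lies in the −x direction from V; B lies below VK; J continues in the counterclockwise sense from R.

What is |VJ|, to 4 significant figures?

92.56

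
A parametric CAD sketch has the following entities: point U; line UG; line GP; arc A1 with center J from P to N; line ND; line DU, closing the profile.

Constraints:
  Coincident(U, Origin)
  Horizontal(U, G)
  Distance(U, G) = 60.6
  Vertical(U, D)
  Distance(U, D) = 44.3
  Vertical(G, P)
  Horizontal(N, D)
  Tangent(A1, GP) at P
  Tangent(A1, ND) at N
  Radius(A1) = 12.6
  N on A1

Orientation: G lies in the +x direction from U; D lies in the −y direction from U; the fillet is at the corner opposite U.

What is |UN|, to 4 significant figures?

65.32

The virtual corner opposite U is at (60.60, -44.30). Tangency of A1 to GP means the radius JP is perpendicular to GP and since A1 is tangent to ND there, JN ⟂ ND, with radius 12.6, so the center J sits 12.6 in from both sides at J = (48.00, -31.70). That places the tangent points at P = (60.60, -31.70) on GP and N = (48.00, -44.30) on ND. Then |UN| = |N − U| = 65.32.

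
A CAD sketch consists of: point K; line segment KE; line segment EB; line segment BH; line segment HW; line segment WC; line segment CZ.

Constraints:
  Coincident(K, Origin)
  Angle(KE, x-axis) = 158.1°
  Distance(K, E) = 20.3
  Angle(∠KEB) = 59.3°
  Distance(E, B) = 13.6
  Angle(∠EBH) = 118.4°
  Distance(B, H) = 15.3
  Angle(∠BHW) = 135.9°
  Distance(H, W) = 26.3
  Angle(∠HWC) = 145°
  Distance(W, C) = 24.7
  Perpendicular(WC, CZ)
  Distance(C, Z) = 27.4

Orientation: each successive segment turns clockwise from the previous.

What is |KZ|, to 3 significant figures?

36.6

∠HWC = 145.0° gives WC at -103° from the x-axis; with |WC| = 24.7, C = (9.97, -38.9). The perpendicularity gives CZ at right angles to WC, so CZ runs at 167°; with |CZ| = 27.4, Z = (-16.7, -32.6). Then |KZ| = |Z − K| = 36.6.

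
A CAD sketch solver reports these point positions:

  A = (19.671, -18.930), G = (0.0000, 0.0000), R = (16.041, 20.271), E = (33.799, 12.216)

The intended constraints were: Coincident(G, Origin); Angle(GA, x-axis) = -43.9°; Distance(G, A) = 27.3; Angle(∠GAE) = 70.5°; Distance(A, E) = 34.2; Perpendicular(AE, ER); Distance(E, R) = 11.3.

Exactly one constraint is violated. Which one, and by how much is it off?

Distance(E, R) = 11.3 — off by 8.20.

G = (0.00, 0.00) ✓; GA at -43.90° ✓; |GA| = 27.30 ✓; ∠GAE = 70.50° ✓; |AE| = 34.20 ✓; ∠(AE, ER) = 90.00° ✓; |ER| = 19.50 ✗.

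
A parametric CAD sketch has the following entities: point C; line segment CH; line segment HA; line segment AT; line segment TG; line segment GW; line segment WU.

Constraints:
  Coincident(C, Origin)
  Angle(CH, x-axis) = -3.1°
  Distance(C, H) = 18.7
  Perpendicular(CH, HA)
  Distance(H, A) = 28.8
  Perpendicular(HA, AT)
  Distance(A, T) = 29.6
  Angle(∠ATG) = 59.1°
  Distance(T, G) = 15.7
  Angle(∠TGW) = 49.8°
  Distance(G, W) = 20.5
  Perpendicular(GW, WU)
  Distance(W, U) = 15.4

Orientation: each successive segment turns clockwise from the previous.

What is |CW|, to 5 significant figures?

34.931

∠ATG = 59.1° gives TG at 56.000° from the x-axis; with |TG| = 15.7, G = (-3.6622, -15.153). ∠TGW = 49.8° gives GW at -74.200° from the x-axis; with |GW| = 20.5, W = (1.9196, -34.878). Then |CW| = |W − C| = 34.931.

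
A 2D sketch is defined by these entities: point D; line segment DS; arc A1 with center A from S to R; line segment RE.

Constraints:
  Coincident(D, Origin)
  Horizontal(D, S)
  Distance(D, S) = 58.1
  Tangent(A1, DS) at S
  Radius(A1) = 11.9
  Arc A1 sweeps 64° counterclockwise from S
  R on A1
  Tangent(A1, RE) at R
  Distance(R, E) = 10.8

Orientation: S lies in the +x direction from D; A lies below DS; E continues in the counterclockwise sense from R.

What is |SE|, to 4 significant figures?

22.51

On A1, S sits at bearing 90° from A; a 64° counterclockwise sweep puts R at bearing 154°, so R = A + 11.9·(cos 154°, sin 154°) = (47.40, -6.683). A1 meets RE tangentially, so AR is at right angles to RE, so RE runs along (−sin 154°, cos 154°); with |RE| = 10.8, E = (42.67, -16.39). Then |SE| = |E − S| = 22.51.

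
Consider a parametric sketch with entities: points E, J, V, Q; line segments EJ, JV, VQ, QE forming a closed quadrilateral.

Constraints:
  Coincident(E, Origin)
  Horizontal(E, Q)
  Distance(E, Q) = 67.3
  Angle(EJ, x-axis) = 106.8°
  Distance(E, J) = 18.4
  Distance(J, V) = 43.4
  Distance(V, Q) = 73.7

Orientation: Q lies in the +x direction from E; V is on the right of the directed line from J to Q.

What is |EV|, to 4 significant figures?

25.70

E is at the origin; E and Q share the same y with |EQ| = 67.3 and Q in +x, so Q = (67.3, 0). EJ runs at 106.8° with |EJ| = 18.4, so J = (-5.318, 17.61). V is determined by |JV| = 43.4 and |VQ| = 73.7 together: it lies at the intersection of circle(J, 43.4) and circle(Q, 73.7). With |JQ| = 74.72, the foot of the radical line on JQ is 13.62 from J and the perpendicular offset is √(43.4² − 13.62²) = 41.21. Taking the right-of-JQ solution: V = (-1.795, -25.64).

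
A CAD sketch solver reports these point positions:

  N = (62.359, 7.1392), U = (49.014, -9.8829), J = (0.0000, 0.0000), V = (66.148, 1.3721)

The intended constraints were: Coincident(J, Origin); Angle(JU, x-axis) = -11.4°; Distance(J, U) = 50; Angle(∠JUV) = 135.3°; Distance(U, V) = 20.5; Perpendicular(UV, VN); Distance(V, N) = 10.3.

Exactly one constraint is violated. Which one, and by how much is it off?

Distance(V, N) = 10.3 — off by 3.40.

J = (0.00, 0.00) ✓; JU at -11.40° ✓; |JU| = 50.00 ✓; ∠JUV = 135.3° ✓; |UV| = 20.50 ✓; ∠(UV, VN) = 90.00° ✓; |VN| = 6.900 ✗.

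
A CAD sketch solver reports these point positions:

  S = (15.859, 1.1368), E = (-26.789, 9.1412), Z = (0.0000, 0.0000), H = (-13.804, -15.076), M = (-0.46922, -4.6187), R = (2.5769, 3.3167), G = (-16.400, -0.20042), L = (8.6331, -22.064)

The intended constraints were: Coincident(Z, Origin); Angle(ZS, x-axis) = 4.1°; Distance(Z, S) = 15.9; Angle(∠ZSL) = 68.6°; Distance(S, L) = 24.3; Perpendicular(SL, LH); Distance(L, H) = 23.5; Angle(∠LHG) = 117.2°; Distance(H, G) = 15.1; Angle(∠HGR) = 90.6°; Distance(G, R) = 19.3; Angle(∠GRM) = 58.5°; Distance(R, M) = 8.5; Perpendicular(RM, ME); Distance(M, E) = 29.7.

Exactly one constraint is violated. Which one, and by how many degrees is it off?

Perpendicular(RM, ME) — off by 6.60°.

Z = (0.00, 0.00) ✓; ZS at 4.100° ✓; |ZS| = 15.90 ✓; ∠ZSL = 68.60° ✓; |SL| = 24.30 ✓; ∠(SL, LH) = 90.00° ✓; |LH| = 23.50 ✓; ∠LHG = 117.2° ✓; |HG| = 15.10 ✓; ∠HGR = 90.60° ✓; |GR| = 19.30 ✓; ∠GRM = 58.50° ✓; |RM| = 8.500 ✓; ∠(RM, ME) = 96.60° ✗; |ME| = 29.70 ✓.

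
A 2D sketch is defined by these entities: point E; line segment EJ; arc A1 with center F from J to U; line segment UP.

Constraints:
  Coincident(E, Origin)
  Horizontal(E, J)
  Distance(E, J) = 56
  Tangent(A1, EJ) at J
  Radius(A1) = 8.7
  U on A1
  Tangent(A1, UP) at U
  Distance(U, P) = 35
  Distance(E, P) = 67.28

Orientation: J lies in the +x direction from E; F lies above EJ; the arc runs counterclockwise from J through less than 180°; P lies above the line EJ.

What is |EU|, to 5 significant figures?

65.155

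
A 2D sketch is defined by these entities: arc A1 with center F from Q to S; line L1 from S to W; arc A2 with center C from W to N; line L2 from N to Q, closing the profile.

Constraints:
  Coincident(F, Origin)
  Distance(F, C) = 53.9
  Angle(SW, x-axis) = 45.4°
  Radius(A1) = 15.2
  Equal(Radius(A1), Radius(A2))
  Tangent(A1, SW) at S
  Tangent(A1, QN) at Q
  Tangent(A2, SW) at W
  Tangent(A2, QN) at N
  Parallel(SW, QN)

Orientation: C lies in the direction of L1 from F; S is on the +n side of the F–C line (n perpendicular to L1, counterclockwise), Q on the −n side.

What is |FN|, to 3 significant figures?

56.0

The slot axis is L1's direction at 45.4°, so u = (cos 45.4°, sin 45.4°) = (0.702, 0.712) and n = (−sin 45.4°, cos 45.4°) = (-0.712, 0.702). F is at the origin and C lies 53.9 along u from F, so C = 53.9·u = (37.8, 38.4). Tangency of A1 to both parallel lines with radius 15.2 puts S and Q at F ± 15.2·n: S = (-10.8, 10.7), Q = (10.8, -10.7). Equal radii place W and N the same way about C: W = C + 15.2·n = (27.0, 49.1), N = C − 15.2·n = (48.7, 27.7). Then |FN| = |N − F| = 56.0.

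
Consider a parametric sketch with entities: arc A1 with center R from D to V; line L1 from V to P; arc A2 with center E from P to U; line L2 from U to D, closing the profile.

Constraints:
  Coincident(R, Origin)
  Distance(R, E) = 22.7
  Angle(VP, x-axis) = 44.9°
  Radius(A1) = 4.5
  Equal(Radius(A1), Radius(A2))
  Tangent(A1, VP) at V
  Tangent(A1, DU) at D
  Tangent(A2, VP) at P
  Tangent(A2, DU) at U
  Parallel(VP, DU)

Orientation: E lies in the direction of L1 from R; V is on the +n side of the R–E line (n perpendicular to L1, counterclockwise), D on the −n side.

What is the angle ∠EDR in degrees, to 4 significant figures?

78.79°

R is at the origin and E lies 22.7 along u from R, so E = 22.7·u = (16.08, 16.02). Tangency of A1 to both parallel lines with radius 4.5 puts V and D at R ± 4.5·n: V = (-3.176, 3.188), D = (3.176, -3.188). Then cos ∠EDR = DE·DR / (|DE||DR|), giving 78.79°.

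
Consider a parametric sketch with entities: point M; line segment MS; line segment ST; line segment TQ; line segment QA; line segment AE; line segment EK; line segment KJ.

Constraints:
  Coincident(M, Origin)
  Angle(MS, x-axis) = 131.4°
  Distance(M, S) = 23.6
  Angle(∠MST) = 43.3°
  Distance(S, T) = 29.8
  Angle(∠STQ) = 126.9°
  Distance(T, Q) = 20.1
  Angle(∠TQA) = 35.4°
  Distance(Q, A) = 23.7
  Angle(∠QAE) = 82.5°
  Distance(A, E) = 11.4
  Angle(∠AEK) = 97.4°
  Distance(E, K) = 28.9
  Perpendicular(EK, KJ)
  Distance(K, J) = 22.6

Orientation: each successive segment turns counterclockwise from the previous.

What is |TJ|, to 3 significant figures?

32.5

∠AEK = 97.4° gives EK at -74.1° from the x-axis; with |EK| = 28.9, K = (-9.94, -34.2). The perpendicularity gives KJ at right angles to EK, so KJ runs at 15.9°; with |KJ| = 22.6, J = (11.8, -28.0). Then |TJ| = |J − T| = 32.5.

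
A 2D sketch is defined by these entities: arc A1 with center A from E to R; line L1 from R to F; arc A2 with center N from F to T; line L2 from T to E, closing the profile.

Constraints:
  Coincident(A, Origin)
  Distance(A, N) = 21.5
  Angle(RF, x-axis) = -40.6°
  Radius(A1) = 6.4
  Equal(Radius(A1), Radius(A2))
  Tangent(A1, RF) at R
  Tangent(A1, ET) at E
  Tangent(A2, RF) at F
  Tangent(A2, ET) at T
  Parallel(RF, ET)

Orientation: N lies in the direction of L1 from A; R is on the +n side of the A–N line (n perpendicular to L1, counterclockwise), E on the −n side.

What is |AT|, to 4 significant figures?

22.43

The slot axis is L1's direction at -40.6°, so u = (cos -40.6°, sin -40.6°) = (0.7593, -0.6508) and n = (−sin -40.6°, cos -40.6°) = (0.6508, 0.7593). A is at the origin and N lies 21.5 along u from A, so N = 21.5·u = (16.32, -13.99). Tangency of A1 to both parallel lines with radius 6.4 puts R and E at A ± 6.4·n: R = (4.165, 4.859), E = (-4.165, -4.859). Equal radii place F and T the same way about N: F = N + 6.4·n = (20.49, -9.132), T = N − 6.4·n = (12.16, -18.85). Then |AT| = |T − A| = 22.43.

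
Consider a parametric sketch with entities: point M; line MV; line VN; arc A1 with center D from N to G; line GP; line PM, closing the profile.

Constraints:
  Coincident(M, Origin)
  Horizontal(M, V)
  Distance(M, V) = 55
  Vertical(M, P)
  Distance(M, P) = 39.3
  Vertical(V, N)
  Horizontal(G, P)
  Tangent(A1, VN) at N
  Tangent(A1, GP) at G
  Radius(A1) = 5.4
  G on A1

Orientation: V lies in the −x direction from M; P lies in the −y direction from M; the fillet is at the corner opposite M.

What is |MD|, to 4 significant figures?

60.08

M is at the origin; M and V share the same y with |MV| = 55.0 and V on the −x side, so V = (-55.00, 0.000). MP is vertical with |MP| = 39.3 and P on the −y side, so P = (0.000, -39.30). The virtual corner opposite M is at (-55.00, -39.30). Since A1 is tangent to VN there, DN ⟂ VN and the tangent condition forces DG to be normal to GP, with radius 5.4, so the center D sits 5.4 in from both sides at D = (-49.60, -33.90). Then |MD| = |D − M| = 60.08.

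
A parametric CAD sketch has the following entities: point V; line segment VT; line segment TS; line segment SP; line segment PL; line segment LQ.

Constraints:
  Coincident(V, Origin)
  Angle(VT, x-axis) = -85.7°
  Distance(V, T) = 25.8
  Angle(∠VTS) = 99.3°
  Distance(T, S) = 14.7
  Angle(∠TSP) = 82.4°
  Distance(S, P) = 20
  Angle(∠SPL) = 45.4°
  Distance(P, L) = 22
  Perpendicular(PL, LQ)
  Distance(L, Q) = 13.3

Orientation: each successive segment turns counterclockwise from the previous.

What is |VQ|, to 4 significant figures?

33.87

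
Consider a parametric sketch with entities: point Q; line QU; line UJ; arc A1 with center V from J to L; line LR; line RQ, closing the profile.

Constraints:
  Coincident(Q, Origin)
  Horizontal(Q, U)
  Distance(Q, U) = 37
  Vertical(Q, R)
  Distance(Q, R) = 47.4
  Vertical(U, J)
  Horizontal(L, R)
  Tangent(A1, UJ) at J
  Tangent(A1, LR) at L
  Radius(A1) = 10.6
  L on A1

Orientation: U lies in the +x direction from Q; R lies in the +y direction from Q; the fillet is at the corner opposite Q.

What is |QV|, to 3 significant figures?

45.3

Q is at the origin; QU is horizontal with |QU| = 37.0 and U on the +x side, so U = (37.0, 0.00). QR is vertical with |QR| = 47.4 and R on the +y side, so R = (0.00, 47.4). The virtual corner opposite Q is at (37.0, 47.4). Tangency of A1 to UJ means the radius VJ is perpendicular to UJ and A1 meets LR tangentially, so VL is at right angles to LR, with radius 10.6, so the center V sits 10.6 in from both sides at V = (26.4, 36.8). Then |QV| = |V − Q| = 45.3.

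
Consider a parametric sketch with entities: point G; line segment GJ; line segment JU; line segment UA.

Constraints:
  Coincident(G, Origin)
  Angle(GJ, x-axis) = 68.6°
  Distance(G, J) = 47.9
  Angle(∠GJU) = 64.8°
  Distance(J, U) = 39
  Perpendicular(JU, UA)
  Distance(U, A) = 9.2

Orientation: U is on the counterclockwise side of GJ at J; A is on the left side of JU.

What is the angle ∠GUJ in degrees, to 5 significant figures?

66.768°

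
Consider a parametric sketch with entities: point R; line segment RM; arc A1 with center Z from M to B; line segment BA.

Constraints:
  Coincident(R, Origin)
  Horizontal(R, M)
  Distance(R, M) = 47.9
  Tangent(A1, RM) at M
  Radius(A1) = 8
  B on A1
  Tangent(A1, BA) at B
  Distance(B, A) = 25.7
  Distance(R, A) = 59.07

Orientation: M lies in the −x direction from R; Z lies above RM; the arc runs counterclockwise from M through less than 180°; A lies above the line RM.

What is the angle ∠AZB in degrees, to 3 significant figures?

72.7°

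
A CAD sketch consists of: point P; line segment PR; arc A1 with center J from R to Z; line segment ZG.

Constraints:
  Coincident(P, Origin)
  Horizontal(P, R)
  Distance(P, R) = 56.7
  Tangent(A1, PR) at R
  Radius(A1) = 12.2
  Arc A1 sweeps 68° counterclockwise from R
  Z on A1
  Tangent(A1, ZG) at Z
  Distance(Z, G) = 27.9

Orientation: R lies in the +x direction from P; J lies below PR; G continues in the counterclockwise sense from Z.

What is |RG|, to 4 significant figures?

39.95

On A1, R sits at bearing 90° from J; a 68° counterclockwise sweep puts Z at bearing 158°, so Z = J + 12.2·(cos 158°, sin 158°) = (45.39, -7.630). The tangent condition forces JZ to be normal to ZG, so ZG runs along (−sin 158°, cos 158°); with |ZG| = 27.9, G = (34.94, -33.50). Then |RG| = |G − R| = 39.95.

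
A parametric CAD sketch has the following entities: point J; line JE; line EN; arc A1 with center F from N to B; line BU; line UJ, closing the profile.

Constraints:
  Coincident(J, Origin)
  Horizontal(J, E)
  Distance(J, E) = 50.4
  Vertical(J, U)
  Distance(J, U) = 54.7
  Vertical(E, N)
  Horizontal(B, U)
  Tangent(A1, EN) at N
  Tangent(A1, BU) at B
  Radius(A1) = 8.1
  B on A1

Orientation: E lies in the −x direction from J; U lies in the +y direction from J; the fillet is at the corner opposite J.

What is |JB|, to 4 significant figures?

69.15

J is at the origin; JE is horizontal with |JE| = 50.4 and E on the −x side, so E = (-50.40, 0.000). J and U share the same x with |JU| = 54.7 and U on the +y side, so U = (0.000, 54.70). The virtual corner opposite J is at (-50.40, 54.70). Tangency of A1 to EN means the radius FN is perpendicular to EN and the tangent condition forces FB to be normal to BU, with radius 8.1, so the center F sits 8.1 in from both sides at F = (-42.30, 46.60). That places the tangent points at N = (-50.40, 46.60) on EN and B = (-42.30, 54.70) on BU. Then |JB| = |B − J| = 69.15.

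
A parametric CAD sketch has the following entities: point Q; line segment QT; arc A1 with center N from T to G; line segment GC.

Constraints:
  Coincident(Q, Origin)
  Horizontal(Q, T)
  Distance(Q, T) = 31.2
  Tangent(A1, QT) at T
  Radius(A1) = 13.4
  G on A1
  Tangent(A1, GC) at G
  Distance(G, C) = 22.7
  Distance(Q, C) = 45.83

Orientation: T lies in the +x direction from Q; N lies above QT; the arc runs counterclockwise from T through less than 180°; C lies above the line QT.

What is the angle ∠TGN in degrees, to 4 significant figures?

22.16°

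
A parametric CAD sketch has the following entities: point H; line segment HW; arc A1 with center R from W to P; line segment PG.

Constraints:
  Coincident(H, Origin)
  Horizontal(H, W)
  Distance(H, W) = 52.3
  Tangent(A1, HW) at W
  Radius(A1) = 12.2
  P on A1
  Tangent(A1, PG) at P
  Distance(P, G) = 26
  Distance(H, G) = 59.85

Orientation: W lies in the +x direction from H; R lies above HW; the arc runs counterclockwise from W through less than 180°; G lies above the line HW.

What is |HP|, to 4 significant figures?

64.77

H is at the origin; H and W share the same y with |HW| = 52.3 and W on the +x side, so W = (52.30, 0.000). The tangent condition forces RW to be normal to HW, so R = W + (0, 12.2) = (52.30, 12.20). Since RP ⟂ PG (tangency), |RG| = √(12.2² + 26.0²) = 28.72 regardless of where P sits on A1. So G lies on both circle(H, 59.85) and circle(R, 28.72); the above-HW intersection is G = (44.63, 39.88). P is the foot of the tangent from G: P = (61.56, 20.14).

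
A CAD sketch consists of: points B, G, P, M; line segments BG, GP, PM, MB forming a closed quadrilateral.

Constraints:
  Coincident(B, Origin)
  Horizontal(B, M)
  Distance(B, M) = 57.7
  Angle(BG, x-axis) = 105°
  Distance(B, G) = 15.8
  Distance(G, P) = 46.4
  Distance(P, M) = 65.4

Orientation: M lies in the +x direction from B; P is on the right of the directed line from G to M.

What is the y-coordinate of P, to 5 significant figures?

-30.950

Checks: |GP| = 46.40 ✓; |PM| = 65.40 ✓.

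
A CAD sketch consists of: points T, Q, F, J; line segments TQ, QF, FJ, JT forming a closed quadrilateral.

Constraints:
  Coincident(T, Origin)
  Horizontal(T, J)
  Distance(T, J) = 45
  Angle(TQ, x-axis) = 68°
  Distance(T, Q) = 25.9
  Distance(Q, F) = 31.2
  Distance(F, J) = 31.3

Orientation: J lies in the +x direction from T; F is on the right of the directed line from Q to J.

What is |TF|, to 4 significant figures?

15.98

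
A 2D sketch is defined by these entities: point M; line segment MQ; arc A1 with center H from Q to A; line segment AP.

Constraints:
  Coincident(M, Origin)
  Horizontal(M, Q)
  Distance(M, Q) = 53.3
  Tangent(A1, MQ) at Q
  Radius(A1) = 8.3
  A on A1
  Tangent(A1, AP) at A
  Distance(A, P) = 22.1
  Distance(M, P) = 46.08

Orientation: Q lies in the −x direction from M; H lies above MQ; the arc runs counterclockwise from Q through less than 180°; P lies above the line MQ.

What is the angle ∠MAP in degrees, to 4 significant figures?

76.71°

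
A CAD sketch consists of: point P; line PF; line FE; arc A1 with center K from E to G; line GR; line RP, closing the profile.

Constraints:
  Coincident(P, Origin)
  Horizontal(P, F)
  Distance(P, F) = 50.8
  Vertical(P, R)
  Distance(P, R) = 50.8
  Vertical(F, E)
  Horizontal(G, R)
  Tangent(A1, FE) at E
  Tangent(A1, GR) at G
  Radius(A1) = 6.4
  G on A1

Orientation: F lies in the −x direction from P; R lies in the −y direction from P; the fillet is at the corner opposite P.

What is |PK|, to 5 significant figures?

62.791

P and R share the same x with |PR| = 50.8 and R on the −y side, so R = (0.0000, -50.800). The virtual corner opposite P is at (-50.800, -50.800). Since A1 is tangent to FE there, KE ⟂ FE and tangency of A1 to GR means the radius KG is perpendicular to GR, with radius 6.4, so the center K sits 6.4 in from both sides at K = (-44.400, -44.400). Then |PK| = |K − P| = 62.791.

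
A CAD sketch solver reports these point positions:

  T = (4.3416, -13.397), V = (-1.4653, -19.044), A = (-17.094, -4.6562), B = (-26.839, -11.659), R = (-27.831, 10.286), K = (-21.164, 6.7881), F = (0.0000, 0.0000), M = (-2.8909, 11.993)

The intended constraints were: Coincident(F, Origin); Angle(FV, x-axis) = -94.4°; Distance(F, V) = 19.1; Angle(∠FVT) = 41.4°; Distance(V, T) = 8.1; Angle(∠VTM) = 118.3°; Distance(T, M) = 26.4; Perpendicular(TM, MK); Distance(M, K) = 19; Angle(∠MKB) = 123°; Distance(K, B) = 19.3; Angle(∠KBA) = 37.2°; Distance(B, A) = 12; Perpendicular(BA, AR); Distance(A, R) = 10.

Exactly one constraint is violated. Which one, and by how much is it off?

Distance(A, R) = 10 — off by 8.40.

F = (0.00, 0.00) ✓; FV at -94.40° ✓; |FV| = 19.10 ✓; ∠FVT = 41.40° ✓; |VT| = 8.100 ✓; ∠VTM = 118.3° ✓; |TM| = 26.40 ✓; ∠(TM, MK) = 90.00° ✓; |MK| = 19.00 ✓; ∠MKB = 123.0° ✓; |KB| = 19.30 ✓; ∠KBA = 37.20° ✓; |BA| = 12.00 ✓; ∠(BA, AR) = 90.00° ✓; |AR| = 18.40 ✗.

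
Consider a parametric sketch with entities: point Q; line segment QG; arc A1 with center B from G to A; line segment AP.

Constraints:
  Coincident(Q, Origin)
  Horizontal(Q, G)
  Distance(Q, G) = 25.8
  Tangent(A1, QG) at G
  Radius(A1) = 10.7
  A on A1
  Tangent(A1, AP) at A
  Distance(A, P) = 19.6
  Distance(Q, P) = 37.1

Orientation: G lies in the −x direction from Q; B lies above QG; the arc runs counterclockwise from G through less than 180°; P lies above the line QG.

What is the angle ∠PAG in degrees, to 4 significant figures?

129.7°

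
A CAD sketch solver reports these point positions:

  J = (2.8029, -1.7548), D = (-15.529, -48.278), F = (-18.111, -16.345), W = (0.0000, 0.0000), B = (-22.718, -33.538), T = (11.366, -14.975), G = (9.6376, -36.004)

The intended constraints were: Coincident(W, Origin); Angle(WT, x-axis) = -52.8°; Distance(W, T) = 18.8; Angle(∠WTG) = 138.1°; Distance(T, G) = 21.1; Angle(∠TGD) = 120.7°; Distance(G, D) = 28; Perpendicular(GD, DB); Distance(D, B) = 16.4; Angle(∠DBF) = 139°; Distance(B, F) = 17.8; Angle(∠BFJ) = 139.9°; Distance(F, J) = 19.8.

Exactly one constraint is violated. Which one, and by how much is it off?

Distance(F, J) = 19.8 — off by 5.70.

W = (0.00, 0.00) ✓; WT at -52.80° ✓; |WT| = 18.80 ✓; ∠WTG = 138.1° ✓; |TG| = 21.10 ✓; ∠TGD = 120.7° ✓; |GD| = 28.00 ✓; ∠(GD, DB) = 90.00° ✓; |DB| = 16.40 ✓; ∠DBF = 139.0° ✓; |BF| = 17.80 ✓; ∠BFJ = 139.9° ✓; |FJ| = 25.50 ✗.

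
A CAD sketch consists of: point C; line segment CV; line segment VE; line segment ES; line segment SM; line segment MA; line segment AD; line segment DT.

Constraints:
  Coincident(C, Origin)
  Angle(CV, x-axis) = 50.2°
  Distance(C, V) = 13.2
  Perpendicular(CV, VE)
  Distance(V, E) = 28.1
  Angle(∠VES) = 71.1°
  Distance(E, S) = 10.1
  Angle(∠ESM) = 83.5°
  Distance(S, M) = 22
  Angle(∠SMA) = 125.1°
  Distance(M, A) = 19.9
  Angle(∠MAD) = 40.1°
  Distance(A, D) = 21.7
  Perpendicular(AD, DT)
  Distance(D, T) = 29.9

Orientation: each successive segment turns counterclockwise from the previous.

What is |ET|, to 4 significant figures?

33.98

∠MAD = 40.1° gives AD at -179.6° from the x-axis; with |AD| = 21.7, D = (-2.001, 25.99). AD ⟂ DT, so DT runs at -89.60°; with |DT| = 29.9, T = (-1.792, -3.905). Then |ET| = |T − E| = 33.98.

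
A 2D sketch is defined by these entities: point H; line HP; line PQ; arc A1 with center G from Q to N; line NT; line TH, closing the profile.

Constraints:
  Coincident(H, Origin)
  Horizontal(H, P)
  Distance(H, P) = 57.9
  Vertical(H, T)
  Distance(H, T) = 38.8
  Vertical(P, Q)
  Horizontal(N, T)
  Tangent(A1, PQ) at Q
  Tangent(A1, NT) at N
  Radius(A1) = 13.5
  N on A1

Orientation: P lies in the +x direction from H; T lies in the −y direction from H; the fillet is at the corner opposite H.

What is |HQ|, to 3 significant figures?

63.2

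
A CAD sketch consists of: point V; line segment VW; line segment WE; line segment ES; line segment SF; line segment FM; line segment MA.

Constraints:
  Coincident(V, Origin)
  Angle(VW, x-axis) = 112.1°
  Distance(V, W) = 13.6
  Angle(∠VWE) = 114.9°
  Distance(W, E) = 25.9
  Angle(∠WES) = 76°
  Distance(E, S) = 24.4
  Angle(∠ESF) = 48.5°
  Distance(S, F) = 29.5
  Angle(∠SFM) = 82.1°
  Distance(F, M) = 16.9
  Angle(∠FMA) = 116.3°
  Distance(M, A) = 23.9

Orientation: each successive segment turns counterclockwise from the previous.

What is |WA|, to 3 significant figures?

38.0

∠SFM = 82.1° gives FM at 151° from the x-axis; with |FM| = 16.9, M = (-23.1, 21.7). ∠FMA = 116.3° gives MA at -146° from the x-axis; with |MA| = 23.9, A = (-42.8, 8.23). Then |WA| = |A − W| = 38.0.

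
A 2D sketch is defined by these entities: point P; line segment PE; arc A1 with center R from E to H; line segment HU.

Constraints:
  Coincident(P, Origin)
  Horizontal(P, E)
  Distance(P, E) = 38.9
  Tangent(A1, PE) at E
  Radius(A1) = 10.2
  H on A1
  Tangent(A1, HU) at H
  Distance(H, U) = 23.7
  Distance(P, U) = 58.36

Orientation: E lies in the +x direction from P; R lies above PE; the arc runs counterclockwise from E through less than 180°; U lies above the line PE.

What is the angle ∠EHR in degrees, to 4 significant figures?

42.39°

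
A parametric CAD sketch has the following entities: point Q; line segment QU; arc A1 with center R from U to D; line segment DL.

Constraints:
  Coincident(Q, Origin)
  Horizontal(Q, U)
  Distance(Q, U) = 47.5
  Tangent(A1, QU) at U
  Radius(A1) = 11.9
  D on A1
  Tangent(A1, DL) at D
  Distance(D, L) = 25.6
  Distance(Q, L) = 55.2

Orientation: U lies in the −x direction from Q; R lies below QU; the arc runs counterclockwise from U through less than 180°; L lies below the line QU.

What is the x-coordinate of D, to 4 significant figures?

-56.34

Checks: |QU| = 47.50 ✓; |RD| = 11.90 ✓; ∠(RD, DL) = 90.00° ✓; |DL| = 25.60 ✓; |QL| = 55.20 ✓.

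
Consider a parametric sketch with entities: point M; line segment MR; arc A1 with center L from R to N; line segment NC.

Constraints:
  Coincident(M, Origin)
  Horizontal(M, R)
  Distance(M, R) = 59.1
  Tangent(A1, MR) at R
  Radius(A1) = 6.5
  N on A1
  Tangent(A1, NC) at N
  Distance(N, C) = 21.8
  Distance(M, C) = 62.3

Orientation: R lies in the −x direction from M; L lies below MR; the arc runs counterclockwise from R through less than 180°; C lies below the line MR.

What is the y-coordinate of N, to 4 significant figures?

-9.401

M is at the origin; M and R share the same y with |MR| = 59.1 and R on the −x side, so R = (-59.10, 0.000). The tangent condition forces LR to be normal to MR, so L = R + (0, -6.5) = (-59.10, -6.500). Since LN ⟂ NC (tangency), |LC| = √(6.5² + 21.8²) = 22.75 regardless of where N sits on A1. So C lies on both circle(M, 62.3) and circle(L, 22.75); the below-MR intersection is C = (-55.19, -28.91). N is the foot of the tangent from C: N = (-64.92, -9.401).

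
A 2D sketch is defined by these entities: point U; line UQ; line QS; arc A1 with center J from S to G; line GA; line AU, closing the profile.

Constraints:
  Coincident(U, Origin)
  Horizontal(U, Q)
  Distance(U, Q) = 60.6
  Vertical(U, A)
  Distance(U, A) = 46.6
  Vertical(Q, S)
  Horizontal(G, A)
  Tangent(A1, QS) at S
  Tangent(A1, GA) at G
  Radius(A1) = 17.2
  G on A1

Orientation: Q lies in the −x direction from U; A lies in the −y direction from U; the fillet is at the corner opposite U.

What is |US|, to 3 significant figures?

67.4

The virtual corner opposite U is at (-60.6, -46.6). The tangent condition forces JS to be normal to QS and since A1 is tangent to GA there, JG ⟂ GA, with radius 17.2, so the center J sits 17.2 in from both sides at J = (-43.4, -29.4). That places the tangent points at S = (-60.6, -29.4) on QS and G = (-43.4, -46.6) on GA. Then |US| = |S − U| = 67.4.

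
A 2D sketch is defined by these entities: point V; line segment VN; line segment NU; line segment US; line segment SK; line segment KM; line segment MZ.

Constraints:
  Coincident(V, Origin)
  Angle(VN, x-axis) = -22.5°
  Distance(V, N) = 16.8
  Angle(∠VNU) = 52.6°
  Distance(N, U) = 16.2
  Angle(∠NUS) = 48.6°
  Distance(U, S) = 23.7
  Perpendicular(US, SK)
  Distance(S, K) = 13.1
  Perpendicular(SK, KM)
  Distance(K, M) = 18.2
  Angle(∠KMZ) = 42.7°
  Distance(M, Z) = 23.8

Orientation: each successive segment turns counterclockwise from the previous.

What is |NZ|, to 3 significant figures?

19.5

V is at the origin; VN runs at -22.5° with length 16.8, so N = (15.5, -6.43). ∠VNU = 52.6° gives NU at 105° from the x-axis; with |NU| = 16.2, U = (11.4, 9.23). ∠NUS = 48.6° gives US at -124° from the x-axis; with |US| = 23.7, S = (-1.79, -10.5). US ⟂ SK, so SK runs at -33.7°; with |SK| = 13.1, K = (9.10, -17.8). The perpendicularity gives KM at right angles to SK, so KM runs at 56.3°; with |KM| = 18.2, M = (19.2, -2.62). ∠KMZ = 42.7° gives MZ at -166° from the x-axis; with |MZ| = 23.8, Z = (-3.93, -8.21). Then |NZ| = |Z − N| = 19.5.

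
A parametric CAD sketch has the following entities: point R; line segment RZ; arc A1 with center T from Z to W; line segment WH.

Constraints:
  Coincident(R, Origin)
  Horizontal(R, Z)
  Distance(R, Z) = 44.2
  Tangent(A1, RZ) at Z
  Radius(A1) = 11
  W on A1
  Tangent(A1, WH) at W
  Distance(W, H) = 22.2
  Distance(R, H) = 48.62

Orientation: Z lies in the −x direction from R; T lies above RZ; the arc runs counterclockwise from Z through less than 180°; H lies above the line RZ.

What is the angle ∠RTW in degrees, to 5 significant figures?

18.090°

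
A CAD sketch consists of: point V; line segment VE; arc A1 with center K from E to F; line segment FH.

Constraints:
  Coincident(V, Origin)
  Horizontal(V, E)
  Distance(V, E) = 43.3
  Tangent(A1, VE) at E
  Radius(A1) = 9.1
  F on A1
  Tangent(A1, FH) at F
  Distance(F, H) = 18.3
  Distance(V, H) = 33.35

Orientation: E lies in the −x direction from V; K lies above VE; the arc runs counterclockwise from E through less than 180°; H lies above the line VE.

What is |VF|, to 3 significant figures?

35.7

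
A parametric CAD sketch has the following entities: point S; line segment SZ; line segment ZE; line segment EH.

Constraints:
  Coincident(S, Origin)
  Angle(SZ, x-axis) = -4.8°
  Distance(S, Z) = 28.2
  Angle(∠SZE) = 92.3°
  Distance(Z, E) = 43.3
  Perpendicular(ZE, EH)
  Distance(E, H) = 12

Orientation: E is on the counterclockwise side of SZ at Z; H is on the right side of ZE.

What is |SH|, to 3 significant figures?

59.9

S is at the origin; SZ runs at -4.8° with length 28.2, so Z = 28.2·(cos -4.8°, sin -4.8°) = (28.1, -2.36). ∠SZE = 92.3°, so ZE runs at -4.8° + (180° − 92.3°) = 82.9° from the x-axis; with |ZE| = 43.3, E = Z + 43.3·(cos 82.9°, sin 82.9°) = (33.5, 40.6). The perpendicularity gives EH at right angles to ZE; with |EH| = 12.0 on the right of ZE, H = E + 12.0·(0.992, -0.124) = (45.4, 39.1). Then |SH| = |H − S| = 59.9.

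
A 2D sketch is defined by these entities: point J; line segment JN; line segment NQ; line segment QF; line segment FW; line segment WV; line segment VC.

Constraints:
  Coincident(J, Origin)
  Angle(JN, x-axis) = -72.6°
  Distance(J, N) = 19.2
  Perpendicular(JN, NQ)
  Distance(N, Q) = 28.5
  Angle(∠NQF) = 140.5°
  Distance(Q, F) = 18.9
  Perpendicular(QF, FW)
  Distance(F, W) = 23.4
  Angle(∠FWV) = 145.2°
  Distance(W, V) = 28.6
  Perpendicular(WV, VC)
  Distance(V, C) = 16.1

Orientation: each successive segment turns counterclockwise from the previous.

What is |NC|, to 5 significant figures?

22.621

J is at the origin; JN runs at -72.6° with length 19.2, so N = (5.7416, -18.321). JN ⟂ NQ, so NQ runs at 17.400°; with |NQ| = 28.5, Q = (32.937, -9.7988). ∠NQF = 140.5° gives QF at 56.900° from the x-axis; with |QF| = 18.9, F = (43.259, 6.0341). QF is perpendicular to FW, so FW runs at 146.90°; with |FW| = 23.4, W = (23.656, 18.813). ∠FWV = 145.2° gives WV at -178.30° from the x-axis; with |WV| = 28.6, V = (-4.9313, 17.964). WV is perpendicular to VC, so VC runs at -88.300°; with |VC| = 16.1, C = (-4.4536, 1.8715). Then |NC| = |C − N| = 22.621.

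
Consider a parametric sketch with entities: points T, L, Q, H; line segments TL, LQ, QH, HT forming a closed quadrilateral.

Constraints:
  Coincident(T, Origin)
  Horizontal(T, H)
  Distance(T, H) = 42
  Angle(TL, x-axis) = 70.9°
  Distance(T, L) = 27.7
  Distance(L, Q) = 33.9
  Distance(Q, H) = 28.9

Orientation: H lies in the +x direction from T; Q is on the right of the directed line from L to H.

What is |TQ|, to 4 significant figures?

15.86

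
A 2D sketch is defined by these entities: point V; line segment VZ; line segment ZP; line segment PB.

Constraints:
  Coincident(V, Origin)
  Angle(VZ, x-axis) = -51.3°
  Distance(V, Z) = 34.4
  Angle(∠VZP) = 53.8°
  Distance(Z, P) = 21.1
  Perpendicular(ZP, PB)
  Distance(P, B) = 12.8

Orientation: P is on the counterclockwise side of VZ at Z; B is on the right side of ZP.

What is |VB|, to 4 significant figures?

40.57

V is at the origin; VZ runs at -51.3° with length 34.4, so Z = 34.4·(cos -51.3°, sin -51.3°) = (21.51, -26.85). ∠VZP = 53.8°, so ZP runs at -51.3° + (180° − 53.8°) = 74.90° from the x-axis; with |ZP| = 21.1, P = Z + 21.1·(cos 74.90°, sin 74.90°) = (27.00, -6.475). ZP is perpendicular to PB; with |PB| = 12.8 on the right of ZP, B = P + 12.8·(0.9655, -0.2605) = (39.36, -9.810). Then |VB| = |B − V| = 40.57.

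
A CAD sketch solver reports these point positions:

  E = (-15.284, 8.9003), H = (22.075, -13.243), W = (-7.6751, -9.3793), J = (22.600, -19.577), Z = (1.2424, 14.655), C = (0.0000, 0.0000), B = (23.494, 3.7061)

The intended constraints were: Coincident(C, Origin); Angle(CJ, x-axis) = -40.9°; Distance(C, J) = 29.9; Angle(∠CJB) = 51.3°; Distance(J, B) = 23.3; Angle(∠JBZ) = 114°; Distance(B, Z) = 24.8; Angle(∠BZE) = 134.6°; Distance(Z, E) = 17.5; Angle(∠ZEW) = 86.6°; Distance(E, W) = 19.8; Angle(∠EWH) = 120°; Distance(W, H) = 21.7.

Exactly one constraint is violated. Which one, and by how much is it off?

Distance(W, H) = 21.7 — off by 8.30.

C = (0.00, 0.00) ✓; CJ at -40.90° ✓; |CJ| = 29.90 ✓; ∠CJB = 51.30° ✓; |JB| = 23.30 ✓; ∠JBZ = 114.0° ✓; |BZ| = 24.80 ✓; ∠BZE = 134.6° ✓; |ZE| = 17.50 ✓; ∠ZEW = 86.60° ✓; |EW| = 19.80 ✓; ∠EWH = 120.0° ✓; |WH| = 30.00 ✗.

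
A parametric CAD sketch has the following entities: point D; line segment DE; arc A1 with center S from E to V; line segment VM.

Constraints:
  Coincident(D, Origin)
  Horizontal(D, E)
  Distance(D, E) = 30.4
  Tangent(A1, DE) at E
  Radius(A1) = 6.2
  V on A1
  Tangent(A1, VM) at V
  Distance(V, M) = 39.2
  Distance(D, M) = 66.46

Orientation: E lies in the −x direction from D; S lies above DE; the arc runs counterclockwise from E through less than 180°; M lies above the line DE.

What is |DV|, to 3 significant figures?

28.3

Checks: |SV| = 6.200 ✓; ∠(SV, VM) = 90.00° ✓; |VM| = 39.20 ✓; |DM| = 66.46 ✓.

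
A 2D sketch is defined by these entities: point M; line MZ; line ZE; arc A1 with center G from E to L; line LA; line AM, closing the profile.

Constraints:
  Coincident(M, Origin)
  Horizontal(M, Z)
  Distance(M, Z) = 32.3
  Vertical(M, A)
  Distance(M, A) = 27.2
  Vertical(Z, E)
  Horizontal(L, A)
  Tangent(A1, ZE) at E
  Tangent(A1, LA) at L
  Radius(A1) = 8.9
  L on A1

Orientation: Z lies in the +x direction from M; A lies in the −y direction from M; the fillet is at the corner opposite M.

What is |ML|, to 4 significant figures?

35.88

M is at the origin; MZ is horizontal with |MZ| = 32.3 and Z on the +x side, so Z = (32.30, 0.000). MA is vertical with |MA| = 27.2 and A on the −y side, so A = (0.000, -27.20). The virtual corner opposite M is at (32.30, -27.20). Tangency of A1 to ZE means the radius GE is perpendicular to ZE and since A1 is tangent to LA there, GL ⟂ LA, with radius 8.9, so the center G sits 8.9 in from both sides at G = (23.40, -18.30). That places the tangent points at E = (32.30, -18.30) on ZE and L = (23.40, -27.20) on LA. Then |ML| = |L − M| = 35.88.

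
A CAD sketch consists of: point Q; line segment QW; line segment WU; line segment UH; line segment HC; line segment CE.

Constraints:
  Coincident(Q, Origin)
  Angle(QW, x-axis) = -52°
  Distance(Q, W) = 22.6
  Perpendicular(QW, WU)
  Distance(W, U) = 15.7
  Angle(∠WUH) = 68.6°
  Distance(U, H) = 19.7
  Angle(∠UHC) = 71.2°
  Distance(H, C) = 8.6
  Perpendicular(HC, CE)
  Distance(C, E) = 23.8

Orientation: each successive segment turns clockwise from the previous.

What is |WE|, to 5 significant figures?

18.124

Q is at the origin; QW runs at -52.0° with length 22.6, so W = (13.914, -17.809). QW ⟂ WU, so WU runs at -142.00°; with |WU| = 15.7, U = (1.5422, -27.475). ∠WUH = 68.6° gives UH at 106.60° from the x-axis; with |UH| = 19.7, H = (-4.0859, -8.5960). ∠UHC = 71.2° gives HC at -2.2000° from the x-axis; with |HC| = 8.6, C = (4.5078, -8.9261). HC is perpendicular to CE, so CE runs at -92.200°; with |CE| = 23.8, E = (3.5942, -32.709). Then |WE| = |E − W| = 18.124.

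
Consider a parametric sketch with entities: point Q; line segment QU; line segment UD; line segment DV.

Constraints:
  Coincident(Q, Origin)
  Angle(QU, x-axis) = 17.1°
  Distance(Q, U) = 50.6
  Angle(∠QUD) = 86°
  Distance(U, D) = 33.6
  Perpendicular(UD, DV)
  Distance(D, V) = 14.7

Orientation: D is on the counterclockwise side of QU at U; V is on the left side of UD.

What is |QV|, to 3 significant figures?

46.7

Q is at the origin; QU runs at 17.1° with length 50.6, so U = 50.6·(cos 17.1°, sin 17.1°) = (48.4, 14.9). ∠QUD = 86.0°, so UD runs at 17.1° + (180° − 86.0°) = 111° from the x-axis; with |UD| = 33.6, D = U + 33.6·(cos 111°, sin 111°) = (36.3, 46.2). UD is perpendicular to DV; with |DV| = 14.7 on the left of UD, V = D + 14.7·(-0.933, -0.360) = (22.6, 40.9). Then |QV| = |V − Q| = 46.7.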